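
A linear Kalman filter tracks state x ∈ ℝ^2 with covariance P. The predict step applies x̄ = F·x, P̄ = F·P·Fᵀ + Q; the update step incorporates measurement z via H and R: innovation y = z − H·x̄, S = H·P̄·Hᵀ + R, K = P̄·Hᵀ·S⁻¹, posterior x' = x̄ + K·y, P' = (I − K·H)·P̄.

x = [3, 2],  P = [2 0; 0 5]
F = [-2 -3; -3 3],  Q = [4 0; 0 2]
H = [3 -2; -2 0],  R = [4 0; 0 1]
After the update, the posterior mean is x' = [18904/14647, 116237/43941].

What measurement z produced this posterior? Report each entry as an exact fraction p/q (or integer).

x̄ = F·x = [-12, -3]
P̄ = F·P·Fᵀ + Q = [57 -33; -33 65]
S = H·P̄·Hᵀ + R = [1173 -474; -474 229]
K = P̄·Hᵀ·S⁻¹ = [79/14647 -7128/14647; -21157/43941 -10376/14647]
x' − x̄ = [194668/14647, 248060/43941] = K·y
y = (KᵀK)⁻¹·Kᵀ·(x' − x̄) = [28, -27]
z = y + H·x̄ = [28, -27] + [-30, 24] = [-2, -3]

z = [-2, -3]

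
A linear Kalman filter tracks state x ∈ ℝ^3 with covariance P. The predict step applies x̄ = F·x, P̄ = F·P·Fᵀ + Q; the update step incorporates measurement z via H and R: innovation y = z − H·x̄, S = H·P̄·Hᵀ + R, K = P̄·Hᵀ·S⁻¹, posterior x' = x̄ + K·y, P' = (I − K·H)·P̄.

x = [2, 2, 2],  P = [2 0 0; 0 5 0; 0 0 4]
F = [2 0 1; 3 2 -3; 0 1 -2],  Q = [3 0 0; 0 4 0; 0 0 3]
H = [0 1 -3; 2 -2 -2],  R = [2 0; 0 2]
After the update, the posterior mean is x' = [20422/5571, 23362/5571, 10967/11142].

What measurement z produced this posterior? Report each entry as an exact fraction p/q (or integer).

z = [1, -3]

x̄ = F·x = [6, 4, -2]
P̄ = F·P·Fᵀ + Q = [15 0 -8; 0 78 34; -8 34 24]
S = H·P̄·Hᵀ + R = [92 172; 172 806]
K = P̄·Hᵀ·S⁻¹ = [1429/5571 13/5571; 2398/5571 -2060/5571; -1981/11142 -701/5571]
x' − x̄ = [-13004/5571, 1078/5571, 33251/11142] = K·y
y = (KᵀK)⁻¹·Kᵀ·(x' − x̄) = [-9, -11]
z = y + H·x̄ = [-9, -11] + [10, 8] = [1, -3]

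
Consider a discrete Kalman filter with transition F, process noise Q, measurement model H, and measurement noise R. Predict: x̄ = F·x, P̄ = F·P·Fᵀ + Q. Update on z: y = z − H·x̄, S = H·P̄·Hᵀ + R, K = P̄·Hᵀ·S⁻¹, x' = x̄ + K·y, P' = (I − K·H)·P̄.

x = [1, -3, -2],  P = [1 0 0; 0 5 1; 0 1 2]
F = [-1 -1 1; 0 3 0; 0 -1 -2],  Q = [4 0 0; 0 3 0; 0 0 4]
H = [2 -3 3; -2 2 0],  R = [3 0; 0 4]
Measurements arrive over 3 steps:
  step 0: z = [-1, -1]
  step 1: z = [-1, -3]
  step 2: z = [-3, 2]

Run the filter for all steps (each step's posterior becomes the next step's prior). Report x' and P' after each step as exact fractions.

step 0: x' = [-8159/14581, -22755/29162, -9222/14581], P' = [40422/14581 31968/14581 3720/14581; 31968/14581 36885/14581 13980/14581; 3720/14581 13980/14581 15551/14581]
step 1: x' = [69652691/72564214, -9979002/36282107, -253244311/217692642], P' = [89441328/36282107 65365848/36282107 2756479/36282107; 65365848/36282107 73488777/36282107 25906137/36282107; 2756479/36282107 25906137/36282107 101535725/108846321]
step 2: x' = [-699689396328/656725488641, 139061224167/656725488641, 3844098741/656725488641], P' = [1612383730656/656725488641 1178027008650/656725488641 50513629860/656725488641; 1178027008650/656725488641 1325742873063/656725488641 468987513552/656725488641; 50513629860/656725488641 468987513552/656725488641 612178244809/656725488641]

step 0: x̄ = F·x = [0, -9, 7]
step 0: P̄ = F·P·Fᵀ + Q = [10 -12 2; -12 48 -21; 2 -21 21]
step 0: y = z − H·x̄ = [-49, 17]
step 0: S = H·P̄·Hᵀ + R = [1210 -586; -586 332]
step 0: K = P̄·Hᵀ·S⁻¹ = [-1300/14581 -4227/14581; -1593/14581 4917/29162; 4051/14581 5130/14581]
step 0: x' = x̄ + K·y = [-8159/14581, -22755/29162, -9222/14581]
step 0: P' = (I − K·H)·P̄ = [40422/14581 31968/14581 3720/14581; 31968/14581 36885/14581 13980/14581; 3720/14581 13980/14581 15551/14581]
step 1: x̄ = F·x = [2947/4166, -68265/29162, 59643/29162]
step 1: P̄ = F·P·Fᵀ + Q = [25674/2083 -23517/2083 8453/2083; -23517/2083 375708/14581 -194535/14581; 8453/2083 -194535/14581 213333/14581]
step 1: y = z − H·x̄ = [-227072/14581, 45151/14581]
step 1: S = H·P̄·Hᵀ + R = [12251094/14581 -6141546/14581; -6141546/14581 3596980/14581]
step 1: K = P̄·Hᵀ·S⁻¹ = [-2981817/36282107 -12037740/36282107; -4005408/36282107 8122929/72564214; 29330272/108846321 11574829/36282107]
step 1: x' = x̄ + K·y = [69652691/72564214, -9979002/36282107, -253244311/217692642]
step 1: P' = (I − K·H)·P̄ = [89441328/36282107 65365848/36282107 2756479/36282107; 65365848/36282107 73488777/36282107 25906137/36282107; 2756479/36282107 25906137/36282107 101535725/108846321]
step 2: x̄ = F·x = [-201164186/108846321, -29937006/36282107, 283181317/108846321]
step 2: P̄ = F·P·Fᵀ + Q = [1245930716/108846321 -338845464/36282107 307749710/108846321; -338845464/36282107 770245314/36282107 -375903153/36282107; 307749710/108846321 -375903153/36282107 1372868159/108846321]
step 2: y = z − H·x̄ = [-1043187596/108846321, -5013694/108846321]
step 2: S = H·P̄·Hᵀ + R = [74652902222/108846321 -37626257450/108846321; -37626257450/108846321 22794343052/108846321]
step 2: K = P̄·Hᵀ·S⁻¹ = [-52590891686/656725488641 -217178361003/656725488641; -71404020411/656725488641 147715864413/1313450977282; 176866484497/656725488641 209236941846/656725488641]
step 2: x' = x̄ + K·y = [-699689396328/656725488641, 139061224167/656725488641, 3844098741/656725488641]
step 2: P' = (I − K·H)·P̄ = [1612383730656/656725488641 1178027008650/656725488641 50513629860/656725488641; 1178027008650/656725488641 1325742873063/656725488641 468987513552/656725488641; 50513629860/656725488641 468987513552/656725488641 612178244809/656725488641]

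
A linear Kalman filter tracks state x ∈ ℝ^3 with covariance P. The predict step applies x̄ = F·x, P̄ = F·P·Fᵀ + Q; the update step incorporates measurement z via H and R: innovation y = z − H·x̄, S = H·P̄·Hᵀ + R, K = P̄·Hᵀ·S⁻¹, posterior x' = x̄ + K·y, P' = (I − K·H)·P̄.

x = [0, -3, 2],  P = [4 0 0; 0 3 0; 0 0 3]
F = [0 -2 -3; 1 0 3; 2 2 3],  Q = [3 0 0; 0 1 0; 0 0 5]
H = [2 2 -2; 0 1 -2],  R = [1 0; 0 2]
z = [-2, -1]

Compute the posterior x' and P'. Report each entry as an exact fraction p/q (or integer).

x' = [-13503/2962, 12197/1481, 13769/2962]
P' = [17073/2962 -15272/1481 -14217/2962; -15272/1481 92990/4443 15774/1481; -14217/2962 15774/1481 17413/2962]

x̄ = F·x = [0, 6, 0]
P̄ = F·P·Fᵀ + Q = [42 -27 -39; -27 32 35; -39 35 60]
y = z − H·x̄ = [-14, -7]
S = H·P̄·Hᵀ + R = [353 196; 196 134]
K = P̄·Hᵀ·S⁻¹ = [746/1481 -1055/2962; -296/4443 -827/4443; -82/1481 -1639/2962]
x' = x̄ + K·y = [-13503/2962, 12197/1481, 13769/2962]
P' = (I − K·H)·P̄ = [17073/2962 -15272/1481 -14217/2962; -15272/1481 92990/4443 15774/1481; -14217/2962 15774/1481 17413/2962]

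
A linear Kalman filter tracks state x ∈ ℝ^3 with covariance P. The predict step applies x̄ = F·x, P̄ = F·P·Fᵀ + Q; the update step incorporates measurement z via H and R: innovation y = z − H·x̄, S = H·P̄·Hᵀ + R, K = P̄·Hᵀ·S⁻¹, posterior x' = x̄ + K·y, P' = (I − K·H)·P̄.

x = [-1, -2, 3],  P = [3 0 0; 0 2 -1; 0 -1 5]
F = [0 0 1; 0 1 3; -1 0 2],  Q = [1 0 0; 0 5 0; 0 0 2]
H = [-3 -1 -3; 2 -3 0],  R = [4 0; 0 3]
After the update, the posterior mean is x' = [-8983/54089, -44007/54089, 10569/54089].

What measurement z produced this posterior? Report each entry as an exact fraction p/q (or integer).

x̄ = F·x = [3, 7, 7]
P̄ = F·P·Fᵀ + Q = [6 14 10; 14 46 28; 10 28 25]
S = H·P̄·Hᵀ + R = [761 392; 392 273]
K = P̄·Hᵀ·S⁻¹ = [-738/7727 1474/54089; -548/7727 -16286/54089; -1603/7727 3432/54089]
x' − x̄ = [-171250/54089, -422630/54089, -368054/54089] = K·y
y = (KᵀK)⁻¹·Kᵀ·(x' − x̄) = [38, 17]
z = y + H·x̄ = [38, 17] + [-37, -15] = [1, 2]

z = [1, 2]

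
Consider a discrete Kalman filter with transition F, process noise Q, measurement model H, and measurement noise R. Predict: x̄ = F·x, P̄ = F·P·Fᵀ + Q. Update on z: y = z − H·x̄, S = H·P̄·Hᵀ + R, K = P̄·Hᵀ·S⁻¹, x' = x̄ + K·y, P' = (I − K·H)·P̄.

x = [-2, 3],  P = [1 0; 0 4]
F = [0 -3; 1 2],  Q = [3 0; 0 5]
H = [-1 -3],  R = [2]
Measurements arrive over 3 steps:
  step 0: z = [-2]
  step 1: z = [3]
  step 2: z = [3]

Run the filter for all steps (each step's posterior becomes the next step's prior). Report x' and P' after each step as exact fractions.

step 0: x̄ = F·x = [-9, 4]
step 0: P̄ = F·P·Fᵀ + Q = [39 -24; -24 22]
step 0: y = z − H·x̄ = [1]
step 0: S = H·P̄·Hᵀ + R = [95]
step 0: K = P̄·Hᵀ·S⁻¹ = [33/95; -42/95]
step 0: x' = x̄ + K·y = [-822/95, 338/95]
step 0: P' = (I − K·H)·P̄ = [2616/95 -894/95; -894/95 326/95]
step 1: x̄ = F·x = [-1014/95, -146/95]
step 1: P̄ = F·P·Fᵀ + Q = [3219/95 726/95; 726/95 819/95]
step 1: y = z − H·x̄ = [-1167/95]
step 1: S = H·P̄·Hᵀ + R = [15136/95]
step 1: K = P̄·Hᵀ·S⁻¹ = [-5397/15136; -3183/15136]
step 1: x' = x̄ + K·y = [-95259/15136, 15839/15136]
step 1: P' = (I − K·H)·P̄ = [206265/15136 -65157/15136; -65157/15136 23841/15136]
step 2: x̄ = F·x = [-47517/15136, -63581/15136]
step 2: P̄ = F·P·Fᵀ + Q = [259977/15136 52425/15136; 52425/15136 116681/15136]
step 2: y = z − H·x̄ = [-4383/344]
step 2: S = H·P̄·Hᵀ + R = [9403/86]
step 2: K = P̄·Hᵀ·S⁻¹ = [-9483/37612; -9147/37612]
step 2: x' = x̄ + K·y = [30237/413732, -455953/413732]
step 2: P' = (I − K·H)·P̄ = [1057677/103433 -670347/206866; -670347/206866 128494/103433]

step 0: x' = [-822/95, 338/95], P' = [2616/95 -894/95; -894/95 326/95]
step 1: x' = [-95259/15136, 15839/15136], P' = [206265/15136 -65157/15136; -65157/15136 23841/15136]
step 2: x' = [30237/413732, -455953/413732], P' = [1057677/103433 -670347/206866; -670347/206866 128494/103433]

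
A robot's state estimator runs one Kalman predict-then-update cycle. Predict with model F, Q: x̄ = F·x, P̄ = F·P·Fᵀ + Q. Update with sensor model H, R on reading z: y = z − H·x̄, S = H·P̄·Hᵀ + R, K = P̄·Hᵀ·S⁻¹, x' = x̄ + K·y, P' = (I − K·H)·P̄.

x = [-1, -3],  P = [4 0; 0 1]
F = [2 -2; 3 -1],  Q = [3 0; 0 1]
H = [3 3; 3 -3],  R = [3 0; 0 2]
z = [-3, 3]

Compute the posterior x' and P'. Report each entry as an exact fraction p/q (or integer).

x' = [331/4429, -4596/4429]
P' = [3016/22145 646/22145; 646/22145 3046/22145]

x̄ = F·x = [4, 0]
P̄ = F·P·Fᵀ + Q = [23 26; 26 38]
y = z − H·x̄ = [-15, -9]
S = H·P̄·Hᵀ + R = [1020 -135; -135 83]
K = P̄·Hᵀ·S⁻¹ = [3662/22145 711/4429; 3692/22145 -720/4429]
x' = x̄ + K·y = [331/4429, -4596/4429]
P' = (I − K·H)·P̄ = [3016/22145 646/22145; 646/22145 3046/22145]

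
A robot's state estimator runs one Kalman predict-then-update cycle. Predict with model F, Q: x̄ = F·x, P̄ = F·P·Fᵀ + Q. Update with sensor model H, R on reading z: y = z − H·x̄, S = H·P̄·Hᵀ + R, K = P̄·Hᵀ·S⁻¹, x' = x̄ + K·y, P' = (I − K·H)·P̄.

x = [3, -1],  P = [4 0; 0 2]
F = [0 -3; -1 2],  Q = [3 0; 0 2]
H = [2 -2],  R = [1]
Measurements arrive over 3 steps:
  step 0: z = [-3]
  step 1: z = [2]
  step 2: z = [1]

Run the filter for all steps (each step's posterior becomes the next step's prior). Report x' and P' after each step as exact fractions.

step 0: x̄ = F·x = [3, -5]
step 0: P̄ = F·P·Fᵀ + Q = [21 -12; -12 14]
step 0: y = z − H·x̄ = [-19]
step 0: S = H·P̄·Hᵀ + R = [237]
step 0: K = P̄·Hᵀ·S⁻¹ = [22/79; -52/237]
step 0: x' = x̄ + K·y = [-181/79, -197/237]
step 0: P' = (I − K·H)·P̄ = [207/79 196/79; 196/79 614/237]
step 1: x̄ = F·x = [197/79, 149/237]
step 1: P̄ = F·P·Fᵀ + Q = [2079/79 -640/79; -640/79 1199/237]
step 1: y = z − H·x̄ = [-410/237]
step 1: S = H·P̄·Hᵀ + R = [45341/237]
step 1: K = P̄·Hᵀ·S⁻¹ = [16314/45341; -6238/45341]
step 1: x' = x̄ + K·y = [84843/45341, 39297/45341]
step 1: P' = (I − K·H)·P̄ = [70233/45341 62076/45341; 62076/45341 65195/45341]
step 2: x̄ = F·x = [-117891/45341, -6249/45341]
step 2: P̄ = F·P·Fᵀ + Q = [722778/45341 -204942/45341; -204942/45341 173391/45341]
step 2: y = z − H·x̄ = [268625/45341]
step 2: S = H·P̄·Hᵀ + R = [5269553/45341]
step 2: K = P̄·Hᵀ·S⁻¹ = [1855440/5269553; -756666/5269553]
step 2: x' = x̄ + K·y = [-2708703/5269553, -5209167/5269553]
step 2: P' = (I − K·H)·P̄ = [8073474/5269553 7145754/5269553; 7145754/5269553 7524087/5269553]

step 0: x' = [-181/79, -197/237], P' = [207/79 196/79; 196/79 614/237]
step 1: x' = [84843/45341, 39297/45341], P' = [70233/45341 62076/45341; 62076/45341 65195/45341]
step 2: x' = [-2708703/5269553, -5209167/5269553], P' = [8073474/5269553 7145754/5269553; 7145754/5269553 7524087/5269553]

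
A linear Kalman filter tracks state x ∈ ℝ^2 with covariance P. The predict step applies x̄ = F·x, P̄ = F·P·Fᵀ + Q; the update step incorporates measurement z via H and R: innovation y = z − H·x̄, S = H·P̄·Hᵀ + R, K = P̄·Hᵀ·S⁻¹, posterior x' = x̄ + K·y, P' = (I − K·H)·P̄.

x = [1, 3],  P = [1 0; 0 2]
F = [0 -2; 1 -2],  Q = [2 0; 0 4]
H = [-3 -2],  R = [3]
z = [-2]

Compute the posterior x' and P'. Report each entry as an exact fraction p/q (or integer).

x̄ = F·x = [-6, -5]
P̄ = F·P·Fᵀ + Q = [10 8; 8 13]
y = z − H·x̄ = [-30]
S = H·P̄·Hᵀ + R = [241]
K = P̄·Hᵀ·S⁻¹ = [-46/241; -50/241]
x' = x̄ + K·y = [-66/241, 295/241]
P' = (I − K·H)·P̄ = [294/241 -372/241; -372/241 633/241]

x' = [-66/241, 295/241]
P' = [294/241 -372/241; -372/241 633/241]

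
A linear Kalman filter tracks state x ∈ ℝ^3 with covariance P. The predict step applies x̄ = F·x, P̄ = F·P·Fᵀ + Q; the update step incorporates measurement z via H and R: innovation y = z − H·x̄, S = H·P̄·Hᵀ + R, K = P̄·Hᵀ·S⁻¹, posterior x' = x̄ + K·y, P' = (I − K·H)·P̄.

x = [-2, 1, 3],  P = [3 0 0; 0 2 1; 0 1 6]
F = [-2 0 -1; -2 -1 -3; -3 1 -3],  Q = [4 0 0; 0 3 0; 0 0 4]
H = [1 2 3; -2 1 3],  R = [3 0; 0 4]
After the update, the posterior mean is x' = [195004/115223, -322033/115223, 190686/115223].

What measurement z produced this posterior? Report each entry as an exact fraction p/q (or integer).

z = [1, -1]

x̄ = F·x = [1, -6, -2]
P̄ = F·P·Fᵀ + Q = [22 31 35; 31 77 70; 35 70 81]
S = H·P̄·Hᵀ + R = [2236 1271; 1271 774]
K = P̄·Hᵀ·S⁻¹ = [29354/115223 -34507/115223; 19755/115223 1055/115223; 14679/115223 12070/115223]
x' − x̄ = [79781/115223, 369305/115223, 421132/115223] = K·y
y = (KᵀK)⁻¹·Kᵀ·(x' − x̄) = [18, 13]
z = y + H·x̄ = [18, 13] + [-17, -14] = [1, -1]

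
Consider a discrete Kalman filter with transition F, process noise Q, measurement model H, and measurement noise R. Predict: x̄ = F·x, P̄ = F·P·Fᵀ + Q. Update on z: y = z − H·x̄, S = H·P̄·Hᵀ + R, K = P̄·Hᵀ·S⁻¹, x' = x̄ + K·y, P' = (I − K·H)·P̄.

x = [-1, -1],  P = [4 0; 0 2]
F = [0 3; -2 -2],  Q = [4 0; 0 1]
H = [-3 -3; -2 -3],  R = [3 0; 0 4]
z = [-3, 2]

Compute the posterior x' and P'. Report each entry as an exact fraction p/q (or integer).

x̄ = F·x = [-3, 4]
P̄ = F·P·Fᵀ + Q = [22 -12; -12 25]
y = z − H·x̄ = [0, 8]
S = H·P̄·Hᵀ + R = [210 177; 177 173]
K = P̄·Hᵀ·S⁻¹ = [-1258/1667 1210/1667; 760/1667 -1269/1667]
x' = x̄ + K·y = [4679/1667, -3484/1667]
P' = (I − K·H)·P̄ = [8614/1667 -7356/1667; -7356/1667 6596/1667]

x' = [4679/1667, -3484/1667]
P' = [8614/1667 -7356/1667; -7356/1667 6596/1667]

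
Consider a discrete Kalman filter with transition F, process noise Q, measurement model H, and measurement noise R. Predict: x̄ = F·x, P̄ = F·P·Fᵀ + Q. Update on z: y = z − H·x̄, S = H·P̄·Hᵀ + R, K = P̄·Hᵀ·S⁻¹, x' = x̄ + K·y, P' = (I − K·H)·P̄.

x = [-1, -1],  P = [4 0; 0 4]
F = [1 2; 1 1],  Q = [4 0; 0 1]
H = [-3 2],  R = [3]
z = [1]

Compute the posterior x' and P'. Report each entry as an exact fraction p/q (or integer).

x' = [-47/37, -50/37]
P' = [120/37 156/37; 156/37 225/37]

x̄ = F·x = [-3, -2]
P̄ = F·P·Fᵀ + Q = [24 12; 12 9]
y = z − H·x̄ = [-4]
S = H·P̄·Hᵀ + R = [111]
K = P̄·Hᵀ·S⁻¹ = [-16/37; -6/37]
x' = x̄ + K·y = [-47/37, -50/37]
P' = (I − K·H)·P̄ = [120/37 156/37; 156/37 225/37]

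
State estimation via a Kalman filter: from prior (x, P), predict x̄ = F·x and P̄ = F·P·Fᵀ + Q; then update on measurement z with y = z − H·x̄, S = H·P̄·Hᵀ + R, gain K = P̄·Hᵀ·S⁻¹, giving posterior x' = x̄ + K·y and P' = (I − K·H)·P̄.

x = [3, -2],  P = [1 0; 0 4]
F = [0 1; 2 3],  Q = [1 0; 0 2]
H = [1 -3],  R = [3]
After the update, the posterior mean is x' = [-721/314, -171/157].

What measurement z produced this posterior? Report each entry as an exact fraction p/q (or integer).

z = [1]

x̄ = F·x = [-2, 0]
P̄ = F·P·Fᵀ + Q = [5 12; 12 42]
S = H·P̄·Hᵀ + R = [314]
K = P̄·Hᵀ·S⁻¹ = [-31/314; -57/157]
x' − x̄ = [-93/314, -171/157] = K·y
y = (KᵀK)⁻¹·Kᵀ·(x' − x̄) = [3]
z = y + H·x̄ = [3] + [-2] = [1]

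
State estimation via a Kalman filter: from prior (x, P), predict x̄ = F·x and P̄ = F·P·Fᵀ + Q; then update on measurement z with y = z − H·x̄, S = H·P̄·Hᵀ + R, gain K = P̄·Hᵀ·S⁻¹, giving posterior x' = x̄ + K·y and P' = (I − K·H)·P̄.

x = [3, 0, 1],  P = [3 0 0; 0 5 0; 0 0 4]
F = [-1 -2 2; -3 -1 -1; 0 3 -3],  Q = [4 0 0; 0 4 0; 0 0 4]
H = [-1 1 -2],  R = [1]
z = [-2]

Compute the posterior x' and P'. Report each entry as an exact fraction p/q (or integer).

x̄ = F·x = [-1, -10, -3]
P̄ = F·P·Fᵀ + Q = [43 11 -54; 11 40 -3; -54 -3 85]
y = z − H·x̄ = [1]
S = H·P̄·Hᵀ + R = [198]
K = P̄·Hᵀ·S⁻¹ = [38/99; 35/198; -119/198]
x' = x̄ + K·y = [-61/99, -1945/198, -713/198]
P' = (I − K·H)·P̄ = [1369/99 -241/99 -824/99; -241/99 6695/198 3571/198; -824/99 3571/198 2669/198]

x' = [-61/99, -1945/198, -713/198]
P' = [1369/99 -241/99 -824/99; -241/99 6695/198 3571/198; -824/99 3571/198 2669/198]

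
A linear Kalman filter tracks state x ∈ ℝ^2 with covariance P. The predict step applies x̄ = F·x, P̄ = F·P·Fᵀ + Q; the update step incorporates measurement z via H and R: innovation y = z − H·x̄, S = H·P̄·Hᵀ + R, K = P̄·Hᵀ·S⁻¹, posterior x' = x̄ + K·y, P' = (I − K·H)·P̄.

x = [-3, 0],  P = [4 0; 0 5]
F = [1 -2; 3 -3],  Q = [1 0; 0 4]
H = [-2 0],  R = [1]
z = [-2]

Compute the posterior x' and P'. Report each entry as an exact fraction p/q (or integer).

x' = [97/101, -237/101]
P' = [25/101 42/101; 42/101 1529/101]

x̄ = F·x = [-3, -9]
P̄ = F·P·Fᵀ + Q = [25 42; 42 85]
y = z − H·x̄ = [-8]
S = H·P̄·Hᵀ + R = [101]
K = P̄·Hᵀ·S⁻¹ = [-50/101; -84/101]
x' = x̄ + K·y = [97/101, -237/101]
P' = (I − K·H)·P̄ = [25/101 42/101; 42/101 1529/101]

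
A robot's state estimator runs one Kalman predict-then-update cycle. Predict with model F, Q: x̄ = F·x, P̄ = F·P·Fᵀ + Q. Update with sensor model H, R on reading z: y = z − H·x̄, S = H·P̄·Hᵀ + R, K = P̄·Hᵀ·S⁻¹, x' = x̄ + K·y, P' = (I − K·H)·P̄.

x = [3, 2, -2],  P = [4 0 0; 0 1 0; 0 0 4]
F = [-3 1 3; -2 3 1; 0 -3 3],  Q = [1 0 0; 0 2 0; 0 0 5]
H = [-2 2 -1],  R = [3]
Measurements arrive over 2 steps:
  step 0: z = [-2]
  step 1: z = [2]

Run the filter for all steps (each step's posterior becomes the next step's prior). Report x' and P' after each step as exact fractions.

step 0: x' = [55/281, 122/281, 588/281], P' = [10185/281 9002/281 -2057/281; 9002/281 8350/281 -1247/281; -2057/281 -1247/281 1950/281]
step 1: x' = [1105340/491459, 1704874/491459, 221721/491459], P' = [31030755/982918 16056138/491459 3027663/982918; 16056138/491459 17323578/491459 2482959/491459; 3027663/982918 2482959/491459 4885809/982918]

step 0: x̄ = F·x = [-13, -2, -12]
step 0: P̄ = F·P·Fᵀ + Q = [74 39 33; 39 31 3; 33 3 50]
step 0: y = z − H·x̄ = [-36]
step 0: S = H·P̄·Hᵀ + R = [281]
step 0: K = P̄·Hᵀ·S⁻¹ = [-103/281; -19/281; -110/281]
step 0: x' = x̄ + K·y = [55/281, 122/281, 588/281]
step 0: P' = (I − K·H)·P̄ = [10185/281 9002/281 -2057/281; 9002/281 8350/281 -1247/281; -2057/281 -1247/281 1950/281]
step 1: x̄ = F·x = [1721/281, 844/281, 1398/281]
step 1: P̄ = F·P·Fᵀ + Q = [93378/281 -969/281 99513/281; -969/281 11124/281 -10428/281; 99513/281 -10428/281 116551/281]
step 1: y = z − H·x̄ = [3714/281]
step 1: S = H·P̄·Hᵀ + R = [982918/281]
step 1: K = P̄·Hᵀ·S⁻¹ = [-288207/982918; 17307/491459; -336433/982918]
step 1: x' = x̄ + K·y = [1105340/491459, 1704874/491459, 221721/491459]
step 1: P' = (I − K·H)·P̄ = [31030755/982918 16056138/491459 3027663/982918; 16056138/491459 17323578/491459 2482959/491459; 3027663/982918 2482959/491459 4885809/982918]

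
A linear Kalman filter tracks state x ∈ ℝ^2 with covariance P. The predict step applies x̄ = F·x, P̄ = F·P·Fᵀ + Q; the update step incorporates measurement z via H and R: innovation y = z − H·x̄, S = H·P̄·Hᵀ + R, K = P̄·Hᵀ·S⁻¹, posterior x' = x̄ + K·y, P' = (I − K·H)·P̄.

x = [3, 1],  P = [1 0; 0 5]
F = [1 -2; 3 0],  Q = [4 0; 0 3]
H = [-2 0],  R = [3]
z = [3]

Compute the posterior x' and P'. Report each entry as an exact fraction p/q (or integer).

x̄ = F·x = [1, 9]
P̄ = F·P·Fᵀ + Q = [25 3; 3 12]
y = z − H·x̄ = [5]
S = H·P̄·Hᵀ + R = [103]
K = P̄·Hᵀ·S⁻¹ = [-50/103; -6/103]
x' = x̄ + K·y = [-147/103, 897/103]
P' = (I − K·H)·P̄ = [75/103 9/103; 9/103 1200/103]

x' = [-147/103, 897/103]
P' = [75/103 9/103; 9/103 1200/103]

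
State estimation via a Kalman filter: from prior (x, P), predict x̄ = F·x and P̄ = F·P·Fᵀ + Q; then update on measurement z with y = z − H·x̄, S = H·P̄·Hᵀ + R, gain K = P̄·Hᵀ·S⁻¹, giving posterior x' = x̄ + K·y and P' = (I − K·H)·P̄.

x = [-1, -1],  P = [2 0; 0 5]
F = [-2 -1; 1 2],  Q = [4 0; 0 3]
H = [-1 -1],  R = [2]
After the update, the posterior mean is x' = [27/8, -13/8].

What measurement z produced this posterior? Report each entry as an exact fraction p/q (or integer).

z = [-2]

x̄ = F·x = [3, -3]
P̄ = F·P·Fᵀ + Q = [17 -14; -14 25]
S = H·P̄·Hᵀ + R = [16]
K = P̄·Hᵀ·S⁻¹ = [-3/16; -11/16]
x' − x̄ = [3/8, 11/8] = K·y
y = (KᵀK)⁻¹·Kᵀ·(x' − x̄) = [-2]
z = y + H·x̄ = [-2] + [0] = [-2]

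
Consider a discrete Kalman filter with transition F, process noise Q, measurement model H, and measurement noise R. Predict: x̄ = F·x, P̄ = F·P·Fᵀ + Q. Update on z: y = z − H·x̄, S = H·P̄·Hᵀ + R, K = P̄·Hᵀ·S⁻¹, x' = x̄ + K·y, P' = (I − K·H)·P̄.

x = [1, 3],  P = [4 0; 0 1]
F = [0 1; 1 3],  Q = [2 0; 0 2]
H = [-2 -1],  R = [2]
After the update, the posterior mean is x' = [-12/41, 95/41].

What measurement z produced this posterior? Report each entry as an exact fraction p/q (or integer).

x̄ = F·x = [3, 10]
P̄ = F·P·Fᵀ + Q = [3 3; 3 15]
S = H·P̄·Hᵀ + R = [41]
K = P̄·Hᵀ·S⁻¹ = [-9/41; -21/41]
x' − x̄ = [-135/41, -315/41] = K·y
y = (KᵀK)⁻¹·Kᵀ·(x' − x̄) = [15]
z = y + H·x̄ = [15] + [-16] = [-1]

z = [-1]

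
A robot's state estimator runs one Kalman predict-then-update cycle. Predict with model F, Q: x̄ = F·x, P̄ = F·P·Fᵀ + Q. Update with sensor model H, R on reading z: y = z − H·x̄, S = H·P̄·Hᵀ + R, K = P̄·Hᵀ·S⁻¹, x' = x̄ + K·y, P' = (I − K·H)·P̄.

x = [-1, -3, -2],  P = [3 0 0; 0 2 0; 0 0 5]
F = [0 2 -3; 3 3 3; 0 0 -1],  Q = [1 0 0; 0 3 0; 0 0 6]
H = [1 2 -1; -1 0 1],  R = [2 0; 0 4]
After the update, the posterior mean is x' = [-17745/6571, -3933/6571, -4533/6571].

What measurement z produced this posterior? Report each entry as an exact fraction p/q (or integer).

z = [-3, 2]

x̄ = F·x = [0, -18, 2]
P̄ = F·P·Fᵀ + Q = [54 -33 15; -33 93 -15; 15 -15 11]
S = H·P̄·Hᵀ + R = [337 1; 1 39]
K = P̄·Hᵀ·S⁻¹ = [-507/6571 -6558/6571; 3267/6571 2949/6571; -505/6571 -661/6571]
x' − x̄ = [-17745/6571, 114345/6571, -17675/6571] = K·y
y = (KᵀK)⁻¹·Kᵀ·(x' − x̄) = [35, 0]
z = y + H·x̄ = [35, 0] + [-38, 2] = [-3, 2]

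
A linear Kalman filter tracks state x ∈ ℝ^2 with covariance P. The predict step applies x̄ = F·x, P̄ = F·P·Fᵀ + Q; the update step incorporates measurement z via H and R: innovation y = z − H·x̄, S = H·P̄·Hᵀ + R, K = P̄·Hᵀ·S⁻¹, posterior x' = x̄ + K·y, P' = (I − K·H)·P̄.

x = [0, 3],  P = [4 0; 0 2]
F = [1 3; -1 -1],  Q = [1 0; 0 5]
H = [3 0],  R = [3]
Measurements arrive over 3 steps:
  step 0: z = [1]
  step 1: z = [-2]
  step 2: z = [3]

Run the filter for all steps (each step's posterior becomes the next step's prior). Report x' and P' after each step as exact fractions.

step 0: x' = [16/35, 5/7], P' = [23/70 -1/7; -1/7 47/7]
step 1: x' = [-1192/1837, -1412/12859], P' = [609/1837 -199/1837; -199/1837 68023/12859]
step 2: x' = [1850333/1875772, 54942/468943], P' = [620971/1875772 -50690/468943; -50690/468943 2481415/468943]

step 0: x̄ = F·x = [9, -3]
step 0: P̄ = F·P·Fᵀ + Q = [23 -10; -10 11]
step 0: y = z − H·x̄ = [-26]
step 0: S = H·P̄·Hᵀ + R = [210]
step 0: K = P̄·Hᵀ·S⁻¹ = [23/70; -1/7]
step 0: x' = x̄ + K·y = [16/35, 5/7]
step 0: P' = (I − K·H)·P̄ = [23/70 -1/7; -1/7 47/7]
step 1: x̄ = F·x = [13/5, -41/35]
step 1: P̄ = F·P·Fᵀ + Q = [609/10 -199/10; -199/10 823/70]
step 1: y = z − H·x̄ = [-49/5]
step 1: S = H·P̄·Hᵀ + R = [5511/10]
step 1: K = P̄·Hᵀ·S⁻¹ = [609/1837; -199/1837]
step 1: x' = x̄ + K·y = [-1192/1837, -1412/12859]
step 1: P' = (I − K·H)·P̄ = [609/1837 -199/1837; -199/1837 68023/12859]
step 2: x̄ = F·x = [-12580/12859, 9756/12859]
step 2: P̄ = F·P·Fᵀ + Q = [620971/12859 -202760/12859; -202760/12859 133795/12859]
step 2: y = z − H·x̄ = [76317/12859]
step 2: S = H·P̄·Hᵀ + R = [5627316/12859]
step 2: K = P̄·Hᵀ·S⁻¹ = [620971/1875772; -50690/468943]
step 2: x' = x̄ + K·y = [1850333/1875772, 54942/468943]
step 2: P' = (I − K·H)·P̄ = [620971/1875772 -50690/468943; -50690/468943 2481415/468943]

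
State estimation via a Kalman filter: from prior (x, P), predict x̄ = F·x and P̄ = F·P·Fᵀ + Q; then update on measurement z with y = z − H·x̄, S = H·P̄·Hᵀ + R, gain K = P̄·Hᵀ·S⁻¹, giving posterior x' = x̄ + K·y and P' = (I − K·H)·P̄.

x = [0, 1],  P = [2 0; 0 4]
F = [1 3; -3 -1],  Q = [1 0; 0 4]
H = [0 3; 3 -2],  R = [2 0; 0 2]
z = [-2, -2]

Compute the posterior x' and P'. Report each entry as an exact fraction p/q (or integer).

x' = [-7593/7213, -18081/28852]
P' = [2262/7213 1026/7213; 1026/7213 3131/14426]

x̄ = F·x = [3, -1]
P̄ = F·P·Fᵀ + Q = [39 -18; -18 26]
y = z − H·x̄ = [1, -13]
S = H·P̄·Hᵀ + R = [236 -318; -318 673]
K = P̄·Hᵀ·S⁻¹ = [1539/7213 2367/7213; 9393/28852 -53/14426]
x' = x̄ + K·y = [-7593/7213, -18081/28852]
P' = (I − K·H)·P̄ = [2262/7213 1026/7213; 1026/7213 3131/14426]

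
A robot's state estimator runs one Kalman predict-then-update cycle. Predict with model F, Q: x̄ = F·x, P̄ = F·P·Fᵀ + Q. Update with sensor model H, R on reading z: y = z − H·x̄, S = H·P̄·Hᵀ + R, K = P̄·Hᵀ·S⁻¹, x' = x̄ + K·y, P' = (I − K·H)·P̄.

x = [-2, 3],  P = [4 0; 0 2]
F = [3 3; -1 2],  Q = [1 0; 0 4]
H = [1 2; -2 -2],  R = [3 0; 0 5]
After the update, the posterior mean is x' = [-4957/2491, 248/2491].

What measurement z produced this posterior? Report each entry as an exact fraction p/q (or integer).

x̄ = F·x = [3, 8]
P̄ = F·P·Fᵀ + Q = [55 0; 0 16]
S = H·P̄·Hᵀ + R = [122 -174; -174 289]
K = P̄·Hᵀ·S⁻¹ = [-3245/4982 -1925/2491; 1840/2491 832/2491]
x' − x̄ = [-12430/2491, -19680/2491] = K·y
y = (KᵀK)⁻¹·Kᵀ·(x' − x̄) = [-22, 25]
z = y + H·x̄ = [-22, 25] + [19, -22] = [-3, 3]

z = [-3, 3]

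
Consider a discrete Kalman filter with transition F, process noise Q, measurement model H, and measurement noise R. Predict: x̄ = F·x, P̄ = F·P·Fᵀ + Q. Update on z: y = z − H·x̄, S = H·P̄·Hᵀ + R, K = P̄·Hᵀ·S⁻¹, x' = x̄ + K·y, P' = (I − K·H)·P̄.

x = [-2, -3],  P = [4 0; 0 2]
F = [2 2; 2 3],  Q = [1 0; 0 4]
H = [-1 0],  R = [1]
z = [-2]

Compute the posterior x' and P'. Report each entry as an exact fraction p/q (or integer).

x̄ = F·x = [-10, -13]
P̄ = F·P·Fᵀ + Q = [25 28; 28 38]
y = z − H·x̄ = [-12]
S = H·P̄·Hᵀ + R = [26]
K = P̄·Hᵀ·S⁻¹ = [-25/26; -14/13]
x' = x̄ + K·y = [20/13, -1/13]
P' = (I − K·H)·P̄ = [25/26 14/13; 14/13 102/13]

x' = [20/13, -1/13]
P' = [25/26 14/13; 14/13 102/13]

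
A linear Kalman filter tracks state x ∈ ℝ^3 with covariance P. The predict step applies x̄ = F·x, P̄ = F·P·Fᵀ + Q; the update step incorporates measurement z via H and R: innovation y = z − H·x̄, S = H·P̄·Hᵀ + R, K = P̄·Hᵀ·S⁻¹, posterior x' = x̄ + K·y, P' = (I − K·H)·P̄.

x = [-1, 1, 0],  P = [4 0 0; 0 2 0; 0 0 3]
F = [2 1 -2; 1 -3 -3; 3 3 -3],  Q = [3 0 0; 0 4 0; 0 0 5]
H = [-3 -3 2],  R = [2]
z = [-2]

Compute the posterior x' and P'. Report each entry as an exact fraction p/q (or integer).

x̄ = F·x = [-1, -4, 0]
P̄ = F·P·Fᵀ + Q = [33 20 48; 20 53 21; 48 21 86]
y = z − H·x̄ = [-17]
S = H·P̄·Hᵀ + R = [652]
K = P̄·Hᵀ·S⁻¹ = [-63/652; -177/652; -35/652]
x' = x̄ + K·y = [419/652, 401/652, 595/652]
P' = (I − K·H)·P̄ = [17547/652 1889/652 29091/652; 1889/652 3227/652 7497/652; 29091/652 7497/652 54847/652]

x' = [419/652, 401/652, 595/652]
P' = [17547/652 1889/652 29091/652; 1889/652 3227/652 7497/652; 29091/652 7497/652 54847/652]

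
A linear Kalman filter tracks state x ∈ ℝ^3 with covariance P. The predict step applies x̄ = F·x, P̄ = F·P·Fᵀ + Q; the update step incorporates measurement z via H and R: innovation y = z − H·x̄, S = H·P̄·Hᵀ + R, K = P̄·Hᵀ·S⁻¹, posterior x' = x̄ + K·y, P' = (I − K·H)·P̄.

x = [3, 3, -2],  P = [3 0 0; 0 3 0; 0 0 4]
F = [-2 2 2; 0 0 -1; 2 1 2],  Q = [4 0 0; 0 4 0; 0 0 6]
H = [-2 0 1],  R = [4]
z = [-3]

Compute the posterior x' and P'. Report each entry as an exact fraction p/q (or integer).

x' = [180/59, 226/177, 613/177]
P' = [568/59 -264/59 1032/59; -264/59 1352/177 -1552/177; 1032/59 -1552/177 6260/177]

x̄ = F·x = [-4, 2, 5]
P̄ = F·P·Fᵀ + Q = [44 -8 10; -8 8 -8; 10 -8 37]
y = z − H·x̄ = [-16]
S = H·P̄·Hᵀ + R = [177]
K = P̄·Hᵀ·S⁻¹ = [-26/59; 8/177; 17/177]
x' = x̄ + K·y = [180/59, 226/177, 613/177]
P' = (I − K·H)·P̄ = [568/59 -264/59 1032/59; -264/59 1352/177 -1552/177; 1032/59 -1552/177 6260/177]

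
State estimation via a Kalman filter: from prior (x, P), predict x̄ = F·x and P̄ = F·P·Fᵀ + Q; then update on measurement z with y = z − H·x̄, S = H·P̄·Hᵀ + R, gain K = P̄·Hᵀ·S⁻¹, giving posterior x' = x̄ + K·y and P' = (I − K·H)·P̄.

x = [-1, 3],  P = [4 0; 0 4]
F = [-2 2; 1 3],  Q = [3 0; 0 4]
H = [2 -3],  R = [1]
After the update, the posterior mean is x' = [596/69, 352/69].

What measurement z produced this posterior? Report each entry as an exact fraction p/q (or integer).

z = [2]

x̄ = F·x = [8, 8]
P̄ = F·P·Fᵀ + Q = [35 16; 16 44]
S = H·P̄·Hᵀ + R = [345]
K = P̄·Hᵀ·S⁻¹ = [22/345; -20/69]
x' − x̄ = [44/69, -200/69] = K·y
y = (KᵀK)⁻¹·Kᵀ·(x' − x̄) = [10]
z = y + H·x̄ = [10] + [-8] = [2]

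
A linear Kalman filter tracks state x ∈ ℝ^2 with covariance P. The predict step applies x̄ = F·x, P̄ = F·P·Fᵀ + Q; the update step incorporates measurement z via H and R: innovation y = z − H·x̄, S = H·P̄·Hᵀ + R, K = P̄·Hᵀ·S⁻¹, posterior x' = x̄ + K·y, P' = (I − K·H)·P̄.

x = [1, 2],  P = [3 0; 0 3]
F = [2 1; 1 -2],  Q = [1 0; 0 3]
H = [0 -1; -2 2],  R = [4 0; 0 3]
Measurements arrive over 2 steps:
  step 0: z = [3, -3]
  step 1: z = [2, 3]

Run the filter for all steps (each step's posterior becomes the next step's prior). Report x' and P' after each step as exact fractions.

step 0: x' = [-348/881, -1851/881], P' = [2832/881 2304/881; 2304/881 2412/881]
step 1: x' = [-1077753/1170401, 616230/1170401], P' = [2527569/1170401 1814736/1170401; 1814736/1170401 1958484/1170401]

step 0: x̄ = F·x = [4, -3]
step 0: P̄ = F·P·Fᵀ + Q = [16 0; 0 18]
step 0: y = z − H·x̄ = [0, 11]
step 0: S = H·P̄·Hᵀ + R = [22 -36; -36 139]
step 0: K = P̄·Hᵀ·S⁻¹ = [-576/881 -352/881; -603/881 72/881]
step 0: x' = x̄ + K·y = [-348/881, -1851/881]
step 0: P' = (I − K·H)·P̄ = [2832/881 2304/881; 2304/881 2412/881]
step 1: x̄ = F·x = [-2547/881, 3354/881]
step 1: P̄ = F·P·Fᵀ + Q = [23837/881 -6072/881; -6072/881 5907/881]
step 1: y = z − H·x̄ = [5116/881, -9159/881]
step 1: S = H·P̄·Hᵀ + R = [9431/881 -23958/881; -23958/881 170195/881]
step 1: K = P̄·Hᵀ·S⁻¹ = [-453684/1170401 -475222/1170401; -489621/1170401 95832/1170401]
step 1: x' = x̄ + K·y = [-1077753/1170401, 616230/1170401]
step 1: P' = (I − K·H)·P̄ = [2527569/1170401 1814736/1170401; 1814736/1170401 1958484/1170401]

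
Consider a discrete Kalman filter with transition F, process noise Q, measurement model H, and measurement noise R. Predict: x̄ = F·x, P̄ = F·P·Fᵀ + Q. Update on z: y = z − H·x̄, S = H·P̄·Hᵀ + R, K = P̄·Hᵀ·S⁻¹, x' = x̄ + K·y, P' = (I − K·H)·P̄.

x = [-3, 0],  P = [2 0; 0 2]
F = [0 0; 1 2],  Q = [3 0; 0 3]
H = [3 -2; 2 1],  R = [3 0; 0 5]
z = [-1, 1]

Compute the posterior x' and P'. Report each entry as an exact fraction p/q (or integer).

x̄ = F·x = [0, -3]
P̄ = F·P·Fᵀ + Q = [3 0; 0 13]
y = z − H·x̄ = [-7, 4]
S = H·P̄·Hᵀ + R = [82 -8; -8 30]
K = P̄·Hᵀ·S⁻¹ = [159/1198 141/599; -169/599 429/1198]
x' = x̄ + K·y = [15/1198, 244/599]
P' = (I − K·H)·P̄ = [471/1198 234/599; 234/599 1209/1198]

x' = [15/1198, 244/599]
P' = [471/1198 234/599; 234/599 1209/1198]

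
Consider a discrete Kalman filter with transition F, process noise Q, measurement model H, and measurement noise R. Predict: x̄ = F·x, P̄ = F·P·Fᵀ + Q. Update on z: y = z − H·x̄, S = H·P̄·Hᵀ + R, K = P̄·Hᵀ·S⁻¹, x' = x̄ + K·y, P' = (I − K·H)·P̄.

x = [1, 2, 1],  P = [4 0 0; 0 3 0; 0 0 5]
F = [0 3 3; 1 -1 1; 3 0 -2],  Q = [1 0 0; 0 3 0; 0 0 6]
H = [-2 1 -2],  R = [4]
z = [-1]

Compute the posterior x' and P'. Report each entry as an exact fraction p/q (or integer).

x' = [1063/287, -19/287, -891/287]
P' = [14551/287 1642/287 -13570/287; 1642/287 4304/287 512/287; -13570/287 512/287 13950/287]

x̄ = F·x = [9, 0, 1]
P̄ = F·P·Fᵀ + Q = [73 6 -30; 6 15 2; -30 2 62]
y = z − H·x̄ = [19]
S = H·P̄·Hᵀ + R = [287]
K = P̄·Hᵀ·S⁻¹ = [-80/287; -1/287; -62/287]
x' = x̄ + K·y = [1063/287, -19/287, -891/287]
P' = (I − K·H)·P̄ = [14551/287 1642/287 -13570/287; 1642/287 4304/287 512/287; -13570/287 512/287 13950/287]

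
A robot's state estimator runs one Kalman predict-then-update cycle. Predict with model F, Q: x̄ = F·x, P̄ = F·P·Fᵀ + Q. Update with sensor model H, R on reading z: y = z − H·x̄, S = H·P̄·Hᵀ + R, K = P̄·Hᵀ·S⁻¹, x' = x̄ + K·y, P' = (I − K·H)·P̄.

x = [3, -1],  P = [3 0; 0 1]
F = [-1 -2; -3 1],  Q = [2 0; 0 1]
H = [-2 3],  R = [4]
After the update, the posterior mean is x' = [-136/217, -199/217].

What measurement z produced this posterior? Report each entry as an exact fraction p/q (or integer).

z = [-1]

x̄ = F·x = [-1, -10]
P̄ = F·P·Fᵀ + Q = [9 7; 7 29]
S = H·P̄·Hᵀ + R = [217]
K = P̄·Hᵀ·S⁻¹ = [3/217; 73/217]
x' − x̄ = [81/217, 1971/217] = K·y
y = (KᵀK)⁻¹·Kᵀ·(x' − x̄) = [27]
z = y + H·x̄ = [27] + [-28] = [-1]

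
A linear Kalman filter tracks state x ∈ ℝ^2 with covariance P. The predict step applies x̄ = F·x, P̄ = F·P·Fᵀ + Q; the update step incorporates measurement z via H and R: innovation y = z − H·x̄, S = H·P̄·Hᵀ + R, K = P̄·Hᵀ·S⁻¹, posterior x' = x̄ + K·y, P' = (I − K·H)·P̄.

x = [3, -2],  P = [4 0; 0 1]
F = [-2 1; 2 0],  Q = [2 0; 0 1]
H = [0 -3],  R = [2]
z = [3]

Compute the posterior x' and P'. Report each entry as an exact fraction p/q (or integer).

x̄ = F·x = [-8, 6]
P̄ = F·P·Fᵀ + Q = [19 -16; -16 17]
y = z − H·x̄ = [21]
S = H·P̄·Hᵀ + R = [155]
K = P̄·Hᵀ·S⁻¹ = [48/155; -51/155]
x' = x̄ + K·y = [-232/155, -141/155]
P' = (I − K·H)·P̄ = [641/155 -32/155; -32/155 34/155]

x' = [-232/155, -141/155]
P' = [641/155 -32/155; -32/155 34/155]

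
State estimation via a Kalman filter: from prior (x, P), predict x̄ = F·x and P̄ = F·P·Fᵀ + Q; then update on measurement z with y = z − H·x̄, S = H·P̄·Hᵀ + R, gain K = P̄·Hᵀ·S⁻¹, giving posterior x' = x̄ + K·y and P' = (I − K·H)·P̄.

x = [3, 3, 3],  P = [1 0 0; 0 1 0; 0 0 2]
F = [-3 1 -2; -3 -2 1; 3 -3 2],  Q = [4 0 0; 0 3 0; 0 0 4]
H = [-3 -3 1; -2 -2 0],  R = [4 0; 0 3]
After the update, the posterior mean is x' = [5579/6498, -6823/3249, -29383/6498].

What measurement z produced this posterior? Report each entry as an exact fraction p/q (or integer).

z = [-1, 2]

x̄ = F·x = [-12, -12, 6]
P̄ = F·P·Fᵀ + Q = [22 3 -20; 3 18 1; -20 1 30]
S = H·P̄·Hᵀ + R = [562 314; 314 187]
K = P̄·Hᵀ·S⁻¹ = [-2065/6498 865/3249; 797/3249 -2068/3249; 4337/6498 -2981/3249]
x' − x̄ = [83555/6498, 32165/3249, -68371/6498] = K·y
y = (KᵀK)⁻¹·Kᵀ·(x' − x̄) = [-79, -46]
z = y + H·x̄ = [-79, -46] + [78, 48] = [-1, 2]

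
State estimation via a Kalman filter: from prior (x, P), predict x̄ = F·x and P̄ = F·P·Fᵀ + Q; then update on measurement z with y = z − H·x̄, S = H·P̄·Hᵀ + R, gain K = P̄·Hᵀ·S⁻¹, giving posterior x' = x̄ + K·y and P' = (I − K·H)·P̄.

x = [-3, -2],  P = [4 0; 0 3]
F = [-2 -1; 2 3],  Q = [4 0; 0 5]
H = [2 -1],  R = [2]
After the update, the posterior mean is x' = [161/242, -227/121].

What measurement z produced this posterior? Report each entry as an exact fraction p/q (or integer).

z = [3]

x̄ = F·x = [8, -12]
P̄ = F·P·Fᵀ + Q = [23 -25; -25 48]
S = H·P̄·Hᵀ + R = [242]
K = P̄·Hᵀ·S⁻¹ = [71/242; -49/121]
x' − x̄ = [-1775/242, 1225/121] = K·y
y = (KᵀK)⁻¹·Kᵀ·(x' − x̄) = [-25]
z = y + H·x̄ = [-25] + [28] = [3]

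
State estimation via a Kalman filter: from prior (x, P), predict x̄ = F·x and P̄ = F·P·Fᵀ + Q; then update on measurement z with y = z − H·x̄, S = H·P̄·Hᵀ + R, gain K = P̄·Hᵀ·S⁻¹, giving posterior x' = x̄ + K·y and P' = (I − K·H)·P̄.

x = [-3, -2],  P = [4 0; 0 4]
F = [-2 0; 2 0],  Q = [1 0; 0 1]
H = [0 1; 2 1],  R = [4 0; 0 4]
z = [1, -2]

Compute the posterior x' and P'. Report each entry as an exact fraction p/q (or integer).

x̄ = F·x = [6, -6]
P̄ = F·P·Fᵀ + Q = [17 -16; -16 17]
y = z − H·x̄ = [7, -8]
S = H·P̄·Hᵀ + R = [21 -15; -15 25]
K = P̄·Hᵀ·S⁻¹ = [-13/30 23/50; 2/3 -1/5]
x' = x̄ + K·y = [-107/150, 4/15]
P' = (I − K·H)·P̄ = [134/75 -26/15; -26/15 8/3]

x' = [-107/150, 4/15]
P' = [134/75 -26/15; -26/15 8/3]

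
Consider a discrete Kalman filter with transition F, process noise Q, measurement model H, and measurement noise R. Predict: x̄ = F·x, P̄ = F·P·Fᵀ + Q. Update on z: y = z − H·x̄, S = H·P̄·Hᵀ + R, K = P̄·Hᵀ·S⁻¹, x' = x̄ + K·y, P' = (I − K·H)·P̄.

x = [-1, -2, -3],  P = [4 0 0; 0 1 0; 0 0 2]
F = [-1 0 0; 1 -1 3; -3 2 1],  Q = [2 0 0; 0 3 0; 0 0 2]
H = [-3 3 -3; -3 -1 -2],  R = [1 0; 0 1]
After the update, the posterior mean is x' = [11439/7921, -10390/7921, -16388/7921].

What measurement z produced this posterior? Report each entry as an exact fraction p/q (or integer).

z = [-2, 1]

x̄ = F·x = [1, -8, -4]
P̄ = F·P·Fᵀ + Q = [6 -4 12; -4 26 -8; 12 -8 44]
S = H·P̄·Hᵀ + R = [1117 468; 468 345]
K = P̄·Hᵀ·S⁻¹ = [-1662/55447 -11558/166341; 12798/55447 -51118/166341; -3984/55447 -39716/166341]
x' − x̄ = [3518/7921, 52978/7921, 15296/7921] = K·y
y = (KᵀK)⁻¹·Kᵀ·(x' − x̄) = [13, -12]
z = y + H·x̄ = [13, -12] + [-15, 13] = [-2, 1]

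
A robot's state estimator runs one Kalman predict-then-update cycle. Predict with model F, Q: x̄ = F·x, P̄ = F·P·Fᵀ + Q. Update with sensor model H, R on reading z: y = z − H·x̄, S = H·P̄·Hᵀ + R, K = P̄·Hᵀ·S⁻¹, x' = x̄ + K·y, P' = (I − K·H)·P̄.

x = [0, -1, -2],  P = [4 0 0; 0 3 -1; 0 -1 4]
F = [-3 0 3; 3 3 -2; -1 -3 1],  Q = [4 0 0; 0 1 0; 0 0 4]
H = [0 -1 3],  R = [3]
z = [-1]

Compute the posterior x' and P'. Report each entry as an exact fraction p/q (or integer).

x̄ = F·x = [-6, 1, 1]
P̄ = F·P·Fᵀ + Q = [76 -69 33; -69 92 -56; 33 -56 45]
y = z − H·x̄ = [-3]
S = H·P̄·Hᵀ + R = [836]
K = P̄·Hᵀ·S⁻¹ = [42/209; -65/209; 191/836]
x' = x̄ + K·y = [-1380/209, 404/209, 263/836]
P' = (I − K·H)·P̄ = [8828/209 -3501/209 -1125/209; -3501/209 2328/209 711/209; -1125/209 711/209 1139/836]

x' = [-1380/209, 404/209, 263/836]
P' = [8828/209 -3501/209 -1125/209; -3501/209 2328/209 711/209; -1125/209 711/209 1139/836]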